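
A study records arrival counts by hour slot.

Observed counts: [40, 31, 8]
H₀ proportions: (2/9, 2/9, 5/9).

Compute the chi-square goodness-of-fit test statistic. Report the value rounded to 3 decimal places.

test statistic = 68.338

n = 79; E_i = n·p_i = [17.56, 17.56, 43.89]
χ² = (40−17.56)²/17.56 + (31−17.56)²/17.56 + (8−43.89)²/43.89 = 68.3380
df = 2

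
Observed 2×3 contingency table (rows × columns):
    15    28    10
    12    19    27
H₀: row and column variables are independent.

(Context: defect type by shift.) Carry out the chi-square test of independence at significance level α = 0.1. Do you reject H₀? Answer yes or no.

Row totals [53, 58], col totals [27, 47, 37], n=111
χ² = (15−12.89)²/12.89 + (28−22.44)²/22.44 + (10−17.67)²/17.67 + (12−14.11)²/14.11 + (19−24.56)²/24.56 + (27−19.33)²/19.33 = 9.6619
df = 2
p-value (upper-tail) = 0.00798
At α=0.1: p < α → reject H₀

reject H₀: yes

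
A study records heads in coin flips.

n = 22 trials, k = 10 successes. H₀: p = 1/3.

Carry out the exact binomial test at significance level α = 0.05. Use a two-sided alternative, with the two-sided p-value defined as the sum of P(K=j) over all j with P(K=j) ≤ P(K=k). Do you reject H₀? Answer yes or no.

Exact binomial: n=22, k=10, p₀=1/3=0.3333
P(X=j) = C(n,j)·p₀^j·(1−p₀)^(n−j); p = Σ P(X=j) over j with P(X=j) ≤ P(X=10)
p-value (two-sided) = 0.25930
At α=0.05: p ≥ α → fail to reject H₀

reject H₀: no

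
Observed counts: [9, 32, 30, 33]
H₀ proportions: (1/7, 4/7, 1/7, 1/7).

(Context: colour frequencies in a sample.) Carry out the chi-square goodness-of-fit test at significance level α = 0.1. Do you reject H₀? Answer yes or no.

n = 104; E_i = n·p_i = [14.86, 59.43, 14.86, 14.86]
χ² = (9−14.86)²/14.86 + (32−59.43)²/59.43 + (30−14.86)²/14.86 + (33−14.86)²/14.86 = 52.5577
df = 3
p-value (upper-tail) = 0.00000
At α=0.1: p < α → reject H₀

reject H₀: yes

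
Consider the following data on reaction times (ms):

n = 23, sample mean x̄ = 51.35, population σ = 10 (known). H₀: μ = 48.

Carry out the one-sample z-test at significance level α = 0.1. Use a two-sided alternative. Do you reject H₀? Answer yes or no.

reject H₀: no

SE = σ/√n = 10/√23 = 2.0851
z = (x̄−μ₀)/SE = (51.35−48)/2.0851 = 1.6066
p-value (two-sided) = 0.10814
At α=0.1: p ≥ α → fail to reject H₀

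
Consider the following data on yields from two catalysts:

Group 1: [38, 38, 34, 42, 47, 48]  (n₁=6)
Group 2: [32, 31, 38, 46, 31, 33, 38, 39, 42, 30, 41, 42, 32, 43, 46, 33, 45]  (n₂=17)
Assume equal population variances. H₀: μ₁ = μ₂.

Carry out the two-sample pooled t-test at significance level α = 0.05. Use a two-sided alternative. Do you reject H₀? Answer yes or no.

reject H₀: no

x̄₁=41.167, s₁=5.529, n₁=6
x̄₂=37.765, s₂=5.739, n₂=17
s_p² = [5·5.529² + 16·5.739²]/21 = 32.3758
SE = √(s_p²·(1/6+1/17)) = 2.7019
t = (41.167−37.765)/2.7019 = 1.2591
df = 21
p-value (two-sided) = 0.22182
At α=0.05: p ≥ α → fail to reject H₀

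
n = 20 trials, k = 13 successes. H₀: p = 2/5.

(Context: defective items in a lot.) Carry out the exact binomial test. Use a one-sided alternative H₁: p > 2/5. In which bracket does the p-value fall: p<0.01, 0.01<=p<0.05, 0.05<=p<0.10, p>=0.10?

Exact binomial: n=20, k=13, p₀=2/5=0.4000
P(X≥13) from Σ C(n,i)·p₀^i·(1−p₀)^(n−i)
p-value (one-sided, H₁ greater) = 0.02103
→ bracket: 0.01<=p<0.05

p-value bracket: 0.01<=p<0.05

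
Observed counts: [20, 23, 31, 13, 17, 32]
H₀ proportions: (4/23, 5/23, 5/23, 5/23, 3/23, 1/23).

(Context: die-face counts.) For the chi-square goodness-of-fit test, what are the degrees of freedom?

df = k − 1 = 6 − 1 = 5

degrees of freedom = 5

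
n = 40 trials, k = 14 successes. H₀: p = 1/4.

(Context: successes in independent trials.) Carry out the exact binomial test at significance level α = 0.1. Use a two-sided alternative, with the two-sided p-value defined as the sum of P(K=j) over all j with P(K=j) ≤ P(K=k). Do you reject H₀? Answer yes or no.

reject H₀: no

Exact binomial: n=40, k=14, p₀=1/4=0.2500
P(X=j) = C(n,j)·p₀^j·(1−p₀)^(n−j); p = Σ P(X=j) over j with P(X=j) ≤ P(X=14)
p-value (two-sided) = 0.14651
At α=0.1: p ≥ α → fail to reject H₀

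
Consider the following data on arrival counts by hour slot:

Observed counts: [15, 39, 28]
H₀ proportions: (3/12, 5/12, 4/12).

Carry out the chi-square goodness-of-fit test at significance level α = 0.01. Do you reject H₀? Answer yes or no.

n = 82; E_i = n·p_i = [20.50, 34.17, 27.33]
χ² = (15−20.50)²/20.50 + (39−34.17)²/34.17 + (28−27.33)²/27.33 = 2.1756
df = 2
p-value (upper-tail) = 0.33696
At α=0.01: p ≥ α → fail to reject H₀

reject H₀: no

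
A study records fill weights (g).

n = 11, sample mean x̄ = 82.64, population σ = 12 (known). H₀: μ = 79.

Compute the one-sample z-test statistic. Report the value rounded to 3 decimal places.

SE = σ/√n = 12/√11 = 3.6181
z = (x̄−μ₀)/SE = (82.64−79)/3.6181 = 1.0060

test statistic = 1.006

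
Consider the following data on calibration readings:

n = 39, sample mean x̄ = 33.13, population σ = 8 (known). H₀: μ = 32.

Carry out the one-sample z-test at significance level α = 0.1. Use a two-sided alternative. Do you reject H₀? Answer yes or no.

reject H₀: no

SE = σ/√n = 8/√39 = 1.2810
z = (x̄−μ₀)/SE = (33.13−32)/1.2810 = 0.8821
p-value (two-sided) = 0.37772
At α=0.1: p ≥ α → fail to reject H₀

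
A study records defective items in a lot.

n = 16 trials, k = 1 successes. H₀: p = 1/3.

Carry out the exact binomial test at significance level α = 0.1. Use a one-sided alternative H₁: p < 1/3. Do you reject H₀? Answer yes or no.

Exact binomial: n=16, k=1, p₀=1/3=0.3333
P(X≤1) from Σ C(n,i)·p₀^i·(1−p₀)^(n−i)
p-value (one-sided, H₁ less) = 0.01370
At α=0.1: p < α → reject H₀

reject H₀: yes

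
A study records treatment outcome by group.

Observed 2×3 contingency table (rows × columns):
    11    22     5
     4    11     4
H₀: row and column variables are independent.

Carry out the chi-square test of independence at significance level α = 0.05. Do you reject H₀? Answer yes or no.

Row totals [38, 19], col totals [15, 33, 9], n=57
χ² = (11−10.00)²/10.00 + (22−22.00)²/22.00 + (5−6.00)²/6.00 + (4−5.00)²/5.00 + (11−11.00)²/11.00 + (4−3.00)²/3.00 = 0.8000
df = 2
p-value (upper-tail) = 0.67032
At α=0.05: p ≥ α → fail to reject H₀

reject H₀: no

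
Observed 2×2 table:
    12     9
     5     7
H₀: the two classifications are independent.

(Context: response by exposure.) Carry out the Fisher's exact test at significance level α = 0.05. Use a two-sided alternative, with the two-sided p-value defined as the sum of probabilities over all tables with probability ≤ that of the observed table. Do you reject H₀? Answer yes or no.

Margins: r₁=21, r₂=12, c₁=17, c₂=16, n=33
p_obs = C(21,12)·C(12,5)/C(33,17); sum pmf over tables with pmf ≤ p_obs
p-value (two-sided) = 0.48127
At α=0.05: p ≥ α → fail to reject H₀

reject H₀: no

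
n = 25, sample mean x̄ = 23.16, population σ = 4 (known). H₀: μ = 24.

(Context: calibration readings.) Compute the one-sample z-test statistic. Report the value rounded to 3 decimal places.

test statistic = -1.050

SE = σ/√n = 4/√25 = 0.8000
z = (x̄−μ₀)/SE = (23.16−24)/0.8000 = -1.0500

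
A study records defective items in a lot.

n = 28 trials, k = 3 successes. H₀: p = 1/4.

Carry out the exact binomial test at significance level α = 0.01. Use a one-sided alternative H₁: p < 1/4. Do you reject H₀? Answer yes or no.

reject H₀: no

Exact binomial: n=28, k=3, p₀=1/4=0.2500
P(X≤3) from Σ C(n,i)·p₀^i·(1−p₀)^(n−i)
p-value (one-sided, H₁ less) = 0.05514
At α=0.01: p ≥ α → fail to reject H₀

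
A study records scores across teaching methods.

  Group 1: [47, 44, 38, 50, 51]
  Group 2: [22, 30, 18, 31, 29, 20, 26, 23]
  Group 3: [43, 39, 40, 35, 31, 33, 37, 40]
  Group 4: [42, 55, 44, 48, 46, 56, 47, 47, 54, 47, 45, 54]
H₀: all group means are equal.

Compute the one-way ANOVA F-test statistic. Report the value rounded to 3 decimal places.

test statistic = 45.505

Group means [46.00, 24.88, 37.25, 48.75], grand mean 39.758
SSB = Σnᵢ(x̄ᵢ−x̄)² = 2987.436; SSW = ΣΣ(x−x̄ᵢ)² = 634.625
MSB = 2987.436/3 = 995.8119; MSW = 634.625/29 = 21.8836
F = MSB/MSW = 45.5049
df = (3, 29)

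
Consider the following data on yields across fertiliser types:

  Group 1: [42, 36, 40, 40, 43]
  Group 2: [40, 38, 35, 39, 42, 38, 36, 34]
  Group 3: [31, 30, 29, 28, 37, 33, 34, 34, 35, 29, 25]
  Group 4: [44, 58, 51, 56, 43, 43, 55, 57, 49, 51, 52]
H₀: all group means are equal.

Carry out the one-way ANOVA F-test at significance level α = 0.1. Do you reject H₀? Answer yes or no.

reject H₀: yes

Group means [40.20, 37.75, 31.36, 50.82], grand mean 40.200
SSB = Σnᵢ(x̄ᵢ−x̄)² = 2147.118; SSW = ΣΣ(x−x̄ᵢ)² = 512.482
MSB = 2147.118/3 = 715.7061; MSW = 512.482/31 = 16.5317
F = MSB/MSW = 43.2930
df = (3, 31)
p-value (upper-tail) = 0.00000
At α=0.1: p < α → reject H₀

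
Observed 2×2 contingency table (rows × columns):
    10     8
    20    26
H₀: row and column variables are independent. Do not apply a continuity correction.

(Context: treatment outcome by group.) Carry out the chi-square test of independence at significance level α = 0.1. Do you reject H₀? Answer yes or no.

Row totals [18, 46], col totals [30, 34], n=64
χ² = (10−8.44)²/8.44 + (8−9.56)²/9.56 + (20−21.56)²/21.56 + (26−24.44)²/24.44 = 0.7578
df = 1
p-value (upper-tail) = 0.38402
At α=0.1: p ≥ α → fail to reject H₀

reject H₀: no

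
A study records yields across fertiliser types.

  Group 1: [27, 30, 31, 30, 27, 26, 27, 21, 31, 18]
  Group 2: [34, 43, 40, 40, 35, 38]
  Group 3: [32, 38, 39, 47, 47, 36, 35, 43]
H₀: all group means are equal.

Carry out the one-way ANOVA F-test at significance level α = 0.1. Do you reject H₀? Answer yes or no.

reject H₀: yes

Group means [26.80, 38.33, 39.62], grand mean 33.958
SSB = Σnᵢ(x̄ᵢ−x̄)² = 884.150; SSW = ΣΣ(x−x̄ᵢ)² = 440.808
MSB = 884.150/2 = 442.0750; MSW = 440.808/21 = 20.9909
F = MSB/MSW = 21.0603
df = (2, 21)
p-value (upper-tail) = 0.00001
At α=0.1: p < α → reject H₀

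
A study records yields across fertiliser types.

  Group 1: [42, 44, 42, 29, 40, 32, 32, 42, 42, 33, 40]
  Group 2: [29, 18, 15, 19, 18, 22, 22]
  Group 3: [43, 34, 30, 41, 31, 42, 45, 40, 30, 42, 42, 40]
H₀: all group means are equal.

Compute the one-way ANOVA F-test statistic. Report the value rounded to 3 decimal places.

Group means [38.00, 20.43, 38.33], grand mean 34.033
SSB = Σnᵢ(x̄ᵢ−x̄)² = 1690.586; SSW = ΣΣ(x−x̄ᵢ)² = 738.381
MSB = 1690.586/2 = 845.2929; MSW = 738.381/27 = 27.3474
F = MSB/MSW = 30.9094
df = (2, 27)

test statistic = 30.909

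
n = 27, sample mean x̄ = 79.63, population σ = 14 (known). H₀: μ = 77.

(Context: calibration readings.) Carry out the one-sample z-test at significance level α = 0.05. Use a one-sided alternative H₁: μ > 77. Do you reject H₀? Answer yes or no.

reject H₀: no

SE = σ/√n = 14/√27 = 2.6943
z = (x̄−μ₀)/SE = (79.63−77)/2.6943 = 0.9761
p-value (one-sided, H₁ greater) = 0.16450
At α=0.05: p ≥ α → fail to reject H₀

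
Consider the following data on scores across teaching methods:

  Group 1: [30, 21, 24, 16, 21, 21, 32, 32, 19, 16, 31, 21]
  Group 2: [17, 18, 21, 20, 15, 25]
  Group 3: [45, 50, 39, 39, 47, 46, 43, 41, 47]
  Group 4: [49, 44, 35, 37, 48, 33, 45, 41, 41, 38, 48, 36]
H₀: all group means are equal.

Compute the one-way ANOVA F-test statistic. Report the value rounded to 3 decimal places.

Group means [23.67, 19.33, 44.11, 41.25], grand mean 33.128
SSB = Σnᵢ(x̄ᵢ−x̄)² = 4093.220; SSW = ΣΣ(x−x̄ᵢ)² = 917.139
MSB = 4093.220/3 = 1364.4067; MSW = 917.139/35 = 26.2040
F = MSB/MSW = 52.0687
df = (3, 35)

test statistic = 52.069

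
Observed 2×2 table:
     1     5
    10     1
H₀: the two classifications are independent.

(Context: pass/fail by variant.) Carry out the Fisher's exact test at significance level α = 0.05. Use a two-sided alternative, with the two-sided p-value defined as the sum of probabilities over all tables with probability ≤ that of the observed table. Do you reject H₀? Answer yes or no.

reject H₀: yes

Margins: r₁=6, r₂=11, c₁=11, c₂=6, n=17
p_obs = C(6,1)·C(11,10)/C(17,11); sum pmf over tables with pmf ≤ p_obs
p-value (two-sided) = 0.00541
At α=0.05: p < α → reject H₀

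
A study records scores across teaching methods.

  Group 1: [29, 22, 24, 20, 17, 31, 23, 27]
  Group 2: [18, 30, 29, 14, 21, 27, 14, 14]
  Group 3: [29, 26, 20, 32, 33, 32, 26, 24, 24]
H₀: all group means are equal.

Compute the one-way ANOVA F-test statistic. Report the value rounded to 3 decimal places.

Group means [24.12, 20.88, 27.33], grand mean 24.240
SSB = Σnᵢ(x̄ᵢ−x̄)² = 176.810; SSW = ΣΣ(x−x̄ᵢ)² = 647.750
MSB = 176.810/2 = 88.4050; MSW = 647.750/22 = 29.4432
F = MSB/MSW = 3.0026
df = (2, 22)

test statistic = 3.003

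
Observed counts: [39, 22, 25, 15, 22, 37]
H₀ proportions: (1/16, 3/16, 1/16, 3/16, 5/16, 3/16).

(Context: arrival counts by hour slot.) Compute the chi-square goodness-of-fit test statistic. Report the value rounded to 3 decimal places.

n = 160; E_i = n·p_i = [10.00, 30.00, 10.00, 30.00, 50.00, 30.00]
χ² = (39−10.00)²/10.00 + (22−30.00)²/30.00 + (25−10.00)²/10.00 + (15−30.00)²/30.00 + (22−50.00)²/50.00 + (37−30.00)²/30.00 = 133.5467
df = 5

test statistic = 133.547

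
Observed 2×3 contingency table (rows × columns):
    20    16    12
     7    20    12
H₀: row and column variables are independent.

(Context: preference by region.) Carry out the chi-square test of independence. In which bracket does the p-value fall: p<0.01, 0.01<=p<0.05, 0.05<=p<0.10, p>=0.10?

Row totals [48, 39], col totals [27, 36, 24], n=87
χ² = (20−14.90)²/14.90 + (16−19.86)²/19.86 + (12−13.24)²/13.24 + (7−12.10)²/12.10 + (20−16.14)²/16.14 + (12−10.76)²/10.76 = 5.8351
df = 2
p-value (upper-tail) = 0.05407
→ bracket: 0.05<=p<0.10

p-value bracket: 0.05<=p<0.10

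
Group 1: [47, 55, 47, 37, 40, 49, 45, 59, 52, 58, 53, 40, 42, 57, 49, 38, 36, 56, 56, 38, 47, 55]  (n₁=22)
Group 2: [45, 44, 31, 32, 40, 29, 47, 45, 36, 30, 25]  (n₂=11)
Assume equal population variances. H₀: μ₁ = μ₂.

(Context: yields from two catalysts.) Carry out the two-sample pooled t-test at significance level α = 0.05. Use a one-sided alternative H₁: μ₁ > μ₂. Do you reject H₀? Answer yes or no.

reject H₀: yes

x̄₁=48.000, s₁=7.597, n₁=22
x̄₂=36.727, s₂=7.773, n₂=11
s_p² = [21·7.597² + 10·7.773²]/31 = 58.5865
SE = √(s_p²·(1/22+1/11)) = 2.8265
t = (48.000−36.727)/2.8265 = 3.9882
df = 31
p-value (one-sided, H₁ greater) = 0.00019
At α=0.05: p < α → reject H₀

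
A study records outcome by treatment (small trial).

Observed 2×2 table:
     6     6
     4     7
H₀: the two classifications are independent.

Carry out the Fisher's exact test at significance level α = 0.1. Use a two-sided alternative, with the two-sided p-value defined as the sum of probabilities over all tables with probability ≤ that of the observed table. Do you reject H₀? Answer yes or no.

reject H₀: no

Margins: r₁=12, r₂=11, c₁=10, c₂=13, n=23
p_obs = C(12,6)·C(11,4)/C(23,10); sum pmf over tables with pmf ≤ p_obs
p-value (two-sided) = 0.68017
At α=0.1: p ≥ α → fail to reject H₀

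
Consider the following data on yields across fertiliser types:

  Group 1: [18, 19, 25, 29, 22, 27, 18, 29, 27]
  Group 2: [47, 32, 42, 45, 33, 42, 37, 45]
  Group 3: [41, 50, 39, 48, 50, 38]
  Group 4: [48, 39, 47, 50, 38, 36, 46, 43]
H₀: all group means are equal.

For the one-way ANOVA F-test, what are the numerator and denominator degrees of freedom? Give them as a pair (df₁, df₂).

k = 4 groups, N = 31 total
df = (k−1, N−k) = (4−1, 31−4) = (3, 27)

degrees of freedom = [3, 27]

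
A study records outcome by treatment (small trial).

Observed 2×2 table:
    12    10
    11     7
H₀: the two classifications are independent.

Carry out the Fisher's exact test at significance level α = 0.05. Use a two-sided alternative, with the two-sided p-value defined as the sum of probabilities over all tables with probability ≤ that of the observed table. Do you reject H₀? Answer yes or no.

reject H₀: no

Margins: r₁=22, r₂=18, c₁=23, c₂=17, n=40
p_obs = C(22,12)·C(18,11)/C(40,23); sum pmf over tables with pmf ≤ p_obs
p-value (two-sided) = 0.75470
At α=0.05: p ≥ α → fail to reject H₀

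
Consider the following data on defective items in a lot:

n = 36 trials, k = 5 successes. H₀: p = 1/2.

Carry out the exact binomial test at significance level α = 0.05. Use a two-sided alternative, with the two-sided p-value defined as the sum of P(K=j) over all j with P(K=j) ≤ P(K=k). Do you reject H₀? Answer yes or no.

reject H₀: yes

Exact binomial: n=36, k=5, p₀=1/2=0.5000
P(X=j) = C(n,j)·p₀^j·(1−p₀)^(n−j); p = Σ P(X=j) over j with P(X=j) ≤ P(X=5)
p-value (two-sided) = 0.00001
At α=0.05: p < α → reject H₀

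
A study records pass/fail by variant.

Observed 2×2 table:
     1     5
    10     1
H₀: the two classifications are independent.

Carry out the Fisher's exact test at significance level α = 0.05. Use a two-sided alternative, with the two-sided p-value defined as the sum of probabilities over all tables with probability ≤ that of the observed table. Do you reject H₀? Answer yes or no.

reject H₀: yes

Margins: r₁=6, r₂=11, c₁=11, c₂=6, n=17
p_obs = C(6,1)·C(11,10)/C(17,11); sum pmf over tables with pmf ≤ p_obs
p-value (two-sided) = 0.00541
At α=0.05: p < α → reject H₀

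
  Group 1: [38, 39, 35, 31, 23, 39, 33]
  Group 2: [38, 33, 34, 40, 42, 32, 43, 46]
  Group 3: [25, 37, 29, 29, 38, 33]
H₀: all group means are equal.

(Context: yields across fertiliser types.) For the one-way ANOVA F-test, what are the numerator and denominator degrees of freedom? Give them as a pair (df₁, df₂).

k = 3 groups, N = 21 total
df = (k−1, N−k) = (3−1, 21−3) = (2, 18)

degrees of freedom = [2, 18]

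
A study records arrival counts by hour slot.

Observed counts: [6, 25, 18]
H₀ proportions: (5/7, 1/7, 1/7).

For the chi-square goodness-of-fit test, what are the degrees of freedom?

degrees of freedom = 2

df = k − 1 = 3 − 1 = 2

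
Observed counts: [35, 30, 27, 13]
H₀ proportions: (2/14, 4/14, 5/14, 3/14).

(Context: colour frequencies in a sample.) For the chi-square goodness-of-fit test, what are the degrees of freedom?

df = k − 1 = 4 − 1 = 3

degrees of freedom = 3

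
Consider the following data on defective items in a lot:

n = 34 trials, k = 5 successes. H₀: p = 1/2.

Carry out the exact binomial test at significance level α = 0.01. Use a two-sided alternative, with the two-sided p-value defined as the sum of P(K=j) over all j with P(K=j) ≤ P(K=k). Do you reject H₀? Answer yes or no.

Exact binomial: n=34, k=5, p₀=1/2=0.5000
P(X=j) = C(n,j)·p₀^j·(1−p₀)^(n−j); p = Σ P(X=j) over j with P(X=j) ≤ P(X=5)
p-value (two-sided) = 0.00004
At α=0.01: p < α → reject H₀

reject H₀: yes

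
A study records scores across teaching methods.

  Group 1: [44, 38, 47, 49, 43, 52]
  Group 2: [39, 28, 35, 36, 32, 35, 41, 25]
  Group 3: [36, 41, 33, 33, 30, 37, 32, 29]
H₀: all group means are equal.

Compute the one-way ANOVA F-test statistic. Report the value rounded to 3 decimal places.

test statistic = 12.991

Group means [45.50, 33.88, 33.88], grand mean 37.045
SSB = Σnᵢ(x̄ᵢ−x̄)² = 589.705; SSW = ΣΣ(x−x̄ᵢ)² = 431.250
MSB = 589.705/2 = 294.8523; MSW = 431.250/19 = 22.6974
F = MSB/MSW = 12.9906
df = (2, 19)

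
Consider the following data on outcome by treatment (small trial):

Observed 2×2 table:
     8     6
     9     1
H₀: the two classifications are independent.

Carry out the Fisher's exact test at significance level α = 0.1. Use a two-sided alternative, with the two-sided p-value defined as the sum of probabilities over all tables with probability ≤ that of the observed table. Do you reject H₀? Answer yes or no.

Margins: r₁=14, r₂=10, c₁=17, c₂=7, n=24
p_obs = C(14,8)·C(10,9)/C(24,17); sum pmf over tables with pmf ≤ p_obs
p-value (two-sided) = 0.17178
At α=0.1: p ≥ α → fail to reject H₀

reject H₀: no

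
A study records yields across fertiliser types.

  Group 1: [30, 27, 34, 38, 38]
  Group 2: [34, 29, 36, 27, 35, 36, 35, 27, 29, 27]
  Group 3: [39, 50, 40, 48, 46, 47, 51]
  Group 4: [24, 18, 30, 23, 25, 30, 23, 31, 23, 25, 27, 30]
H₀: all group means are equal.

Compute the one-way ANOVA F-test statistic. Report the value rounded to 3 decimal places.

test statistic = 33.436

Group means [33.40, 31.50, 45.86, 25.75], grand mean 32.706
SSB = Σnᵢ(x̄ᵢ−x̄)² = 1808.252; SSW = ΣΣ(x−x̄ᵢ)² = 540.807
MSB = 1808.252/3 = 602.7506; MSW = 540.807/30 = 18.0269
F = MSB/MSW = 33.4362
df = (3, 30)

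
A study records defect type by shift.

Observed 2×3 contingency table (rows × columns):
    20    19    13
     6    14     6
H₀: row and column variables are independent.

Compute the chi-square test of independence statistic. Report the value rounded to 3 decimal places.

test statistic = 2.484

Row totals [52, 26], col totals [26, 33, 19], n=78
χ² = (20−17.33)²/17.33 + (19−22.00)²/22.00 + (13−12.67)²/12.67 + (6−8.67)²/8.67 + (14−11.00)²/11.00 + (6−6.33)²/6.33 = 2.4844
df = 2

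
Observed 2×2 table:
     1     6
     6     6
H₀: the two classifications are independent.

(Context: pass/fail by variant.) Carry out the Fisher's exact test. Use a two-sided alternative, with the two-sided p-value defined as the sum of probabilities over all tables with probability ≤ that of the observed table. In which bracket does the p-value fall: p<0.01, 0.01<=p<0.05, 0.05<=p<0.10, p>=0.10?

p-value bracket: p>=0.10

Margins: r₁=7, r₂=12, c₁=7, c₂=12, n=19
p_obs = C(7,1)·C(12,6)/C(19,7); sum pmf over tables with pmf ≤ p_obs
p-value (two-sided) = 0.17328
→ bracket: p>=0.10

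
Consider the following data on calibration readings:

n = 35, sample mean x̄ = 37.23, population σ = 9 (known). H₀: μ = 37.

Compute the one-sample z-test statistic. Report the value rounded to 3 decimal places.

SE = σ/√n = 9/√35 = 1.5213
z = (x̄−μ₀)/SE = (37.23−37)/1.5213 = 0.1512

test statistic = 0.151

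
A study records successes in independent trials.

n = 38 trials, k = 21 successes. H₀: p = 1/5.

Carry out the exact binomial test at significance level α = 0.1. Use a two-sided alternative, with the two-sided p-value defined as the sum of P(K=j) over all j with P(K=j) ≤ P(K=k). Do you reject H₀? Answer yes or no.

Exact binomial: n=38, k=21, p₀=1/5=0.2000
P(X=j) = C(n,j)·p₀^j·(1−p₀)^(n−j); p = Σ P(X=j) over j with P(X=j) ≤ P(X=21)
p-value (two-sided) = 0.00000
At α=0.1: p < α → reject H₀

reject H₀: yes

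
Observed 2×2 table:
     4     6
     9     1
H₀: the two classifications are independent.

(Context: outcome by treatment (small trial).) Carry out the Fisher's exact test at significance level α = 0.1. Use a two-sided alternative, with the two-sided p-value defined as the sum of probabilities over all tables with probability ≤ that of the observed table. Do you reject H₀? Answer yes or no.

Margins: r₁=10, r₂=10, c₁=13, c₂=7, n=20
p_obs = C(10,4)·C(10,9)/C(20,13); sum pmf over tables with pmf ≤ p_obs
p-value (two-sided) = 0.05728
At α=0.1: p < α → reject H₀

reject H₀: yes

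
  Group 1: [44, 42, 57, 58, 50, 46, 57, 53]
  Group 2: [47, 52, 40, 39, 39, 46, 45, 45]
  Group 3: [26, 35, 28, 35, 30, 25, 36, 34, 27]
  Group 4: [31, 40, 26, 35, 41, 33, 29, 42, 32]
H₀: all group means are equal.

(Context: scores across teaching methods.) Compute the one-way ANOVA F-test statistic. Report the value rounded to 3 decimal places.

test statistic = 25.895

Group means [50.88, 44.12, 30.67, 34.33], grand mean 39.559
SSB = Σnᵢ(x̄ᵢ−x̄)² = 2148.632; SSW = ΣΣ(x−x̄ᵢ)² = 829.750
MSB = 2148.632/3 = 716.2108; MSW = 829.750/30 = 27.6583
F = MSB/MSW = 25.8949
df = (3, 30)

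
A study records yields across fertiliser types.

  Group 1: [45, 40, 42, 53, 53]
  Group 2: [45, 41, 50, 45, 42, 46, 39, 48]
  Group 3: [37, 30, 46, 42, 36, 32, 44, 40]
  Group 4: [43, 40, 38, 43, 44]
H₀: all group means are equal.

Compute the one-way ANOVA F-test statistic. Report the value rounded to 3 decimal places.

test statistic = 3.816

Group means [46.60, 44.50, 38.38, 41.60], grand mean 42.462
SSB = Σnᵢ(x̄ᵢ−x̄)² = 256.187; SSW = ΣΣ(x−x̄ᵢ)² = 492.275
MSB = 256.187/3 = 85.3955; MSW = 492.275/22 = 22.3761
F = MSB/MSW = 3.8164
df = (3, 22)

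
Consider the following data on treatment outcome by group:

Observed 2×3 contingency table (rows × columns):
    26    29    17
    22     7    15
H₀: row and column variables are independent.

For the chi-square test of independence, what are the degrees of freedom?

degrees of freedom = 2

df = (r−1)(c−1) = (2−1)·(3−1) = 2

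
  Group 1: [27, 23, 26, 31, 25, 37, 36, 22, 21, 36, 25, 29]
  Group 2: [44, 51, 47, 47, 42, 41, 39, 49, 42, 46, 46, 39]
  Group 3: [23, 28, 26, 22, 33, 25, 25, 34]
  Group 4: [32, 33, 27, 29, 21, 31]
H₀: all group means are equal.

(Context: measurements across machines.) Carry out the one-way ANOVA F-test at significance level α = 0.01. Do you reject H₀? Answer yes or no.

reject H₀: yes

Group means [28.17, 44.42, 27.00, 28.83], grand mean 33.158
SSB = Σnᵢ(x̄ᵢ−x̄)² = 2235.636; SSW = ΣΣ(x−x̄ᵢ)² = 749.417
MSB = 2235.636/3 = 745.2120; MSW = 749.417/34 = 22.0417
F = MSB/MSW = 33.8092
df = (3, 34)
p-value (upper-tail) = 0.00000
At α=0.01: p < α → reject H₀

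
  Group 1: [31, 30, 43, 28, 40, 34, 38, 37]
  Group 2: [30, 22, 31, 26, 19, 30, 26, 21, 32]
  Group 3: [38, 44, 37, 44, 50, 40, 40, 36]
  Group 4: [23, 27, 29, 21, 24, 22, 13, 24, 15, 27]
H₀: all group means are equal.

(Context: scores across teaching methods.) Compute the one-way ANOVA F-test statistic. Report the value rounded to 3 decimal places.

test statistic = 25.349

Group means [35.12, 26.33, 41.12, 22.50], grand mean 30.629
SSB = Σnᵢ(x̄ᵢ−x̄)² = 1869.921; SSW = ΣΣ(x−x̄ᵢ)² = 762.250
MSB = 1869.921/3 = 623.3071; MSW = 762.250/31 = 24.5887
F = MSB/MSW = 25.3493
df = (3, 31)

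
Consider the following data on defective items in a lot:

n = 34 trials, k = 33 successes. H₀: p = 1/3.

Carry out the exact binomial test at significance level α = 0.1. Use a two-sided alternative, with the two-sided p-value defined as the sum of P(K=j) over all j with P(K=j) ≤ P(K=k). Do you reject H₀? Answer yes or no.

Exact binomial: n=34, k=33, p₀=1/3=0.3333
P(X=j) = C(n,j)·p₀^j·(1−p₀)^(n−j); p = Σ P(X=j) over j with P(X=j) ≤ P(X=33)
p-value (two-sided) = 0.00000
At α=0.1: p < α → reject H₀

reject H₀: yes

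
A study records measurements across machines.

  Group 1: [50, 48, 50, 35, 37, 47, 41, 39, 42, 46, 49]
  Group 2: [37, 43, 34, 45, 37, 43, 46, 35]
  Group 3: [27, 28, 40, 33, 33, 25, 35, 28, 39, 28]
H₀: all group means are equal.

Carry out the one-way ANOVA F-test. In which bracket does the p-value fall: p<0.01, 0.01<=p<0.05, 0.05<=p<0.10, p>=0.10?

p-value bracket: p<0.01

Group means [44.00, 40.00, 31.60], grand mean 38.621
SSB = Σnᵢ(x̄ᵢ−x̄)² = 826.428; SSW = ΣΣ(x−x̄ᵢ)² = 696.400
MSB = 826.428/2 = 413.2138; MSW = 696.400/26 = 26.7846
F = MSB/MSW = 15.4273
df = (2, 26)
p-value (upper-tail) = 0.00004
→ bracket: p<0.01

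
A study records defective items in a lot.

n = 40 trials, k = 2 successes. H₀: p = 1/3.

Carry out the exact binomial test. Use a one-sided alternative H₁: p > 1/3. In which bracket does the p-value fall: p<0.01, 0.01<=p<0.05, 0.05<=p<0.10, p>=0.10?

Exact binomial: n=40, k=2, p₀=1/3=0.3333
P(X≥2) from Σ C(n,i)·p₀^i·(1−p₀)^(n−i)
p-value (one-sided, H₁ greater) = 1.00000
→ bracket: p>=0.10

p-value bracket: p>=0.10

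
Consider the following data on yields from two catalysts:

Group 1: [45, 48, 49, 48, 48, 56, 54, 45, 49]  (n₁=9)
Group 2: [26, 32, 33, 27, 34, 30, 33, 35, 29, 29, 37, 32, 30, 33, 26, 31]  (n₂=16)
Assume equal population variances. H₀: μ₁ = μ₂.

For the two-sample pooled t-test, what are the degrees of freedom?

df = n₁ + n₂ − 2 = 9 + 16 − 2 = 23

degrees of freedom = 23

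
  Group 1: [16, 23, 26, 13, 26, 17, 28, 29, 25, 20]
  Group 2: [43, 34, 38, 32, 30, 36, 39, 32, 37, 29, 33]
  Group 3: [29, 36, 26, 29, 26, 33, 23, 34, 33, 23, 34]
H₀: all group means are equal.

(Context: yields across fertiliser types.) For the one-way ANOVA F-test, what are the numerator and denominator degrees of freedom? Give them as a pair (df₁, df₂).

k = 3 groups, N = 32 total
df = (k−1, N−k) = (3−1, 32−3) = (2, 29)

degrees of freedom = [2, 29]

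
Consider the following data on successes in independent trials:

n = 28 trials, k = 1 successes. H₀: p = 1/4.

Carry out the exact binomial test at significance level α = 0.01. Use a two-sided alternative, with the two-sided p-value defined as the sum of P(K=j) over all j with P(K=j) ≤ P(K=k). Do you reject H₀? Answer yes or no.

Exact binomial: n=28, k=1, p₀=1/4=0.2500
P(X=j) = C(n,j)·p₀^j·(1−p₀)^(n−j); p = Σ P(X=j) over j with P(X=j) ≤ P(X=1)
p-value (two-sided) = 0.00706
At α=0.01: p < α → reject H₀

reject H₀: yes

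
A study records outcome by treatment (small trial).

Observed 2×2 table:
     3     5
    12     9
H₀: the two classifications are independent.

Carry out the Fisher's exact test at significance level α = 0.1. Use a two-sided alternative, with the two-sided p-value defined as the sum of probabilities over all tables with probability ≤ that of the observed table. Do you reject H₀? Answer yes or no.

reject H₀: no

Margins: r₁=8, r₂=21, c₁=15, c₂=14, n=29
p_obs = C(8,3)·C(21,12)/C(29,15); sum pmf over tables with pmf ≤ p_obs
p-value (two-sided) = 0.42699
At α=0.1: p ≥ α → fail to reject H₀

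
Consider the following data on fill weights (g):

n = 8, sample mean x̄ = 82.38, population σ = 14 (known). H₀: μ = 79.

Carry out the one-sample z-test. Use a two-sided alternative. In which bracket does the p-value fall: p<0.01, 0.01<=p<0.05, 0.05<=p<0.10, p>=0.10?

SE = σ/√n = 14/√8 = 4.9497
z = (x̄−μ₀)/SE = (82.38−79)/4.9497 = 0.6829
p-value (two-sided) = 0.49469
→ bracket: p>=0.10

p-value bracket: p>=0.10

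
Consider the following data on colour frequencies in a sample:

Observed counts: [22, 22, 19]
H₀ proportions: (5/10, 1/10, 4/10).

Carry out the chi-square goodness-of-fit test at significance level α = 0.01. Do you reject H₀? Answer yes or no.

n = 63; E_i = n·p_i = [31.50, 6.30, 25.20]
χ² = (22−31.50)²/31.50 + (22−6.30)²/6.30 + (19−25.20)²/25.20 = 43.5159
df = 2
p-value (upper-tail) = 0.00000
At α=0.01: p < α → reject H₀

reject H₀: yes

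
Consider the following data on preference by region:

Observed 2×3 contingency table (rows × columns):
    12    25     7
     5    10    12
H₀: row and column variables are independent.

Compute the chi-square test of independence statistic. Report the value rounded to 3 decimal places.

test statistic = 6.955

Row totals [44, 27], col totals [17, 35, 19], n=71
χ² = (12−10.54)²/10.54 + (25−21.69)²/21.69 + (7−11.77)²/11.77 + (5−6.46)²/6.46 + (10−13.31)²/13.31 + (12−7.23)²/7.23 = 6.9550
df = 2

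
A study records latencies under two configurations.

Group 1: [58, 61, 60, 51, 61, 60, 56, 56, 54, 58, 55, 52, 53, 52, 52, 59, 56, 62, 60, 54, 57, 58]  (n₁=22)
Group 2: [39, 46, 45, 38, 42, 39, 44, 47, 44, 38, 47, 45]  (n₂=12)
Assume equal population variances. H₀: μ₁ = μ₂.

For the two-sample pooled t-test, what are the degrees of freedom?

degrees of freedom = 32

df = n₁ + n₂ − 2 = 22 + 12 − 2 = 32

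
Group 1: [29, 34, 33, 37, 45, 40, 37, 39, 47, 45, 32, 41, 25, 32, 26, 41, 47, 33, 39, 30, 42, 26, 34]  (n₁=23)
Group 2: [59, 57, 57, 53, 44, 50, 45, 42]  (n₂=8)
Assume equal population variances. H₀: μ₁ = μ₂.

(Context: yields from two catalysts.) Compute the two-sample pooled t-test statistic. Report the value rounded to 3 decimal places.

x̄₁=36.261, s₁=6.703, n₁=23
x̄₂=50.875, s₂=6.621, n₂=8
s_p² = [22·6.703² + 7·6.621²]/29 = 44.6659
SE = √(s_p²·(1/23+1/8)) = 2.7432
t = (36.261−50.875)/2.7432 = -5.3274
df = 29

test statistic = -5.327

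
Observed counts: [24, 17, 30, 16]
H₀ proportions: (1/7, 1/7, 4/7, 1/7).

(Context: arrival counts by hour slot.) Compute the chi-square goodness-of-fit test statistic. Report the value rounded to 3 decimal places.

n = 87; E_i = n·p_i = [12.43, 12.43, 49.71, 12.43]
χ² = (24−12.43)²/12.43 + (17−12.43)²/12.43 + (30−49.71)²/49.71 + (16−12.43)²/12.43 = 21.2989
df = 3

test statistic = 21.299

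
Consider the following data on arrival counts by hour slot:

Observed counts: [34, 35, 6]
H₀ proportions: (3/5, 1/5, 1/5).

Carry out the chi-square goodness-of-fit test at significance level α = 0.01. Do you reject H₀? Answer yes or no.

n = 75; E_i = n·p_i = [45.00, 15.00, 15.00]
χ² = (34−45.00)²/45.00 + (35−15.00)²/15.00 + (6−15.00)²/15.00 = 34.7556
df = 2
p-value (upper-tail) = 0.00000
At α=0.01: p < α → reject H₀

reject H₀: yes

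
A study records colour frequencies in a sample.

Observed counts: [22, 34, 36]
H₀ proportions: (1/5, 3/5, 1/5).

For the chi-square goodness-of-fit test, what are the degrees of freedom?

df = k − 1 = 3 − 1 = 2

degrees of freedom = 2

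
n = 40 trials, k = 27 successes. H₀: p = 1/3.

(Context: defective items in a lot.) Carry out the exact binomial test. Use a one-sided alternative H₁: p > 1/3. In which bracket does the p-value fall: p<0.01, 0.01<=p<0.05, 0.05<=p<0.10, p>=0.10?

p-value bracket: p<0.01

Exact binomial: n=40, k=27, p₀=1/3=0.3333
P(X≥27) from Σ C(n,i)·p₀^i·(1−p₀)^(n−i)
p-value (one-sided, H₁ greater) = 0.00001
→ bracket: p<0.01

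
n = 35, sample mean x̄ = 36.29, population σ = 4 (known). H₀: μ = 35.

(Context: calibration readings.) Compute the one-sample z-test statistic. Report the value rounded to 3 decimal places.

SE = σ/√n = 4/√35 = 0.6761
z = (x̄−μ₀)/SE = (36.29−35)/0.6761 = 1.9079

test statistic = 1.908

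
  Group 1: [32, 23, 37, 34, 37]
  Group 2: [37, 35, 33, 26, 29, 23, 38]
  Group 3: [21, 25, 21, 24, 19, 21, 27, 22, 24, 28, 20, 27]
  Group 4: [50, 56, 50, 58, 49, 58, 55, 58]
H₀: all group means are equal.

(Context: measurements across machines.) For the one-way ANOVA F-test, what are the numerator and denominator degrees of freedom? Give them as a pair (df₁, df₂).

degrees of freedom = [3, 28]

k = 4 groups, N = 32 total
df = (k−1, N−k) = (4−1, 32−4) = (3, 28)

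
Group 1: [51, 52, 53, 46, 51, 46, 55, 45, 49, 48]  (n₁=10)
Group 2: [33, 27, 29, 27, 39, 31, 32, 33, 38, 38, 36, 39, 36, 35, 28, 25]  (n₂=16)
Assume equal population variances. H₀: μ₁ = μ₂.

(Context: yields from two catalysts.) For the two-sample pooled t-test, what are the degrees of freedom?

df = n₁ + n₂ − 2 = 10 + 16 − 2 = 24

degrees of freedom = 24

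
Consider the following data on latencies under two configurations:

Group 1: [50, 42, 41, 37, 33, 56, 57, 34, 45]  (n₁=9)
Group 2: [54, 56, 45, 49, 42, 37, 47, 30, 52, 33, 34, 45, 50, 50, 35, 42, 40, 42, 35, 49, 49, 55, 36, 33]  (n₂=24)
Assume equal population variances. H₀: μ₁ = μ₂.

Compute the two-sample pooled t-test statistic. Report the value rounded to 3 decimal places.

test statistic = 0.175

x̄₁=43.889, s₁=8.894, n₁=9
x̄₂=43.333, s₂=7.850, n₂=24
s_p² = [8·8.894² + 23·7.850²]/31 = 66.1362
SE = √(s_p²·(1/9+1/24)) = 3.1787
t = (43.889−43.333)/3.1787 = 0.1748
df = 31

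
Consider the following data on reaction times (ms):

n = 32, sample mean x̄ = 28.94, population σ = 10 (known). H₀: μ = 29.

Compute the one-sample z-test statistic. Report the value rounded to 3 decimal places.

SE = σ/√n = 10/√32 = 1.7678
z = (x̄−μ₀)/SE = (28.94−29)/1.7678 = -0.0339

test statistic = -0.034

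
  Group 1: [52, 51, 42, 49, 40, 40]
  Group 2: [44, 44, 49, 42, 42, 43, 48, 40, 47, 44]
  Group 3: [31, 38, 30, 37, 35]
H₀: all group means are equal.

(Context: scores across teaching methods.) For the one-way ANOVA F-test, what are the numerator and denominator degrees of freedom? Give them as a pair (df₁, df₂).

k = 3 groups, N = 21 total
df = (k−1, N−k) = (3−1, 21−3) = (2, 18)

degrees of freedom = [2, 18]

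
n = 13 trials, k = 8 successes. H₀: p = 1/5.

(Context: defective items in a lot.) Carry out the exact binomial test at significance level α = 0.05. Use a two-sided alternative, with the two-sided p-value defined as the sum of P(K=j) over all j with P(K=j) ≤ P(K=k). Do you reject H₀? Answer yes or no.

Exact binomial: n=13, k=8, p₀=1/5=0.2000
P(X=j) = C(n,j)·p₀^j·(1−p₀)^(n−j); p = Σ P(X=j) over j with P(X=j) ≤ P(X=8)
p-value (two-sided) = 0.00125
At α=0.05: p < α → reject H₀

reject H₀: yes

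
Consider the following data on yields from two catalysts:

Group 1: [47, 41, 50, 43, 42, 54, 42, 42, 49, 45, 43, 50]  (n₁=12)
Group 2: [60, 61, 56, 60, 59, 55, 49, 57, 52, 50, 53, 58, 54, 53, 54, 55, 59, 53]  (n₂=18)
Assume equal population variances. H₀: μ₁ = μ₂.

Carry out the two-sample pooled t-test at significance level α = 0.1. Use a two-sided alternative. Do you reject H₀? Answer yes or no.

x̄₁=45.667, s₁=4.228, n₁=12
x̄₂=55.444, s₂=3.535, n₂=18
s_p² = [11·4.228² + 17·3.535²]/28 = 14.6111
SE = √(s_p²·(1/12+1/18)) = 1.4245
t = (45.667−55.444)/1.4245 = -6.8638
df = 28
p-value (two-sided) = 0.00000
At α=0.1: p < α → reject H₀

reject H₀: yes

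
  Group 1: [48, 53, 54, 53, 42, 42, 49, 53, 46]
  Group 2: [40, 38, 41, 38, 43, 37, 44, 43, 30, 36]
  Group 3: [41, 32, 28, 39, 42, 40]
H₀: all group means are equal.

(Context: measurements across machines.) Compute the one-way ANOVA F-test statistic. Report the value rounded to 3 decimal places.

test statistic = 14.706

Group means [48.89, 39.00, 37.00], grand mean 42.080
SSB = Σnᵢ(x̄ᵢ−x̄)² = 666.951; SSW = ΣΣ(x−x̄ᵢ)² = 498.889
MSB = 666.951/2 = 333.4756; MSW = 498.889/22 = 22.6768
F = MSB/MSW = 14.7056
df = (2, 22)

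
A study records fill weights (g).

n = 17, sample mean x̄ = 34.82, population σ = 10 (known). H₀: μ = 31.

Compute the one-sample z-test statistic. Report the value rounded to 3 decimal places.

SE = σ/√n = 10/√17 = 2.4254
z = (x̄−μ₀)/SE = (34.82−31)/2.4254 = 1.5750

test statistic = 1.575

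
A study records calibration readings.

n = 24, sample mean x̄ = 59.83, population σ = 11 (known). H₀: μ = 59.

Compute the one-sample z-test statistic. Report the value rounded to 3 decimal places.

SE = σ/√n = 11/√24 = 2.2454
z = (x̄−μ₀)/SE = (59.83−59)/2.2454 = 0.3697

test statistic = 0.370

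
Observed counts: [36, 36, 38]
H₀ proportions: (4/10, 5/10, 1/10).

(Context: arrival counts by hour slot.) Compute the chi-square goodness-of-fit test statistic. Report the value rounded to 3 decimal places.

test statistic = 74.291

n = 110; E_i = n·p_i = [44.00, 55.00, 11.00]
χ² = (36−44.00)²/44.00 + (36−55.00)²/55.00 + (38−11.00)²/11.00 = 74.2909
df = 2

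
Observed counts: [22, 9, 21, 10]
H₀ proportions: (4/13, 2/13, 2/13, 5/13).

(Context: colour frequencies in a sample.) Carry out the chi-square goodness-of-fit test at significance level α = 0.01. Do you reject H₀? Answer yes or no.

reject H₀: yes

n = 62; E_i = n·p_i = [19.08, 9.54, 9.54, 23.85]
χ² = (22−19.08)²/19.08 + (9−9.54)²/9.54 + (21−9.54)²/9.54 + (10−23.85)²/23.85 = 22.2903
df = 3
p-value (upper-tail) = 0.00006
At α=0.01: p < α → reject H₀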